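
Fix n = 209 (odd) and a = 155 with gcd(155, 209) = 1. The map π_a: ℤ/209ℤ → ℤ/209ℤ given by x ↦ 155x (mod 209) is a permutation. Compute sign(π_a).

Start at x=56: 56 → 111 → 67 → 144 → 166 → 23 → 12 → … (one orbit).
The orbit structure of x ↦ 155x mod 209: 22 orbits of sizes [18, 18, 18, 18, 18, 18, 18, 18, 18, 18, 18, 1, 1, 1, 1, 1, 1, 1, 1, 1, 1, 1].
Σ(ℓ_i−1) = 209−22 = 187; sign = (−1)^187 = -1.

-1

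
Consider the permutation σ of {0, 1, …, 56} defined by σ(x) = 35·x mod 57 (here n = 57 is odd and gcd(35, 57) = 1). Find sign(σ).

Start at x=25: 25 → 20 → 16 → 47 → 49 → 5 → 4 → … (one orbit).
π_35 has 6 disjoint cycles with lengths [18, 18, 9, 9, 2, 1] on {0,…,56}.
sign(π) = (−1)^{n − #cycles} = (−1)^{57−6} = (−1)^51 = -1.

-1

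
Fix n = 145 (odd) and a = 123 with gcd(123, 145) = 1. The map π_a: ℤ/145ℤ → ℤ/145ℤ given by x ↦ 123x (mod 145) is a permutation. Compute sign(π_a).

-1

Start at x=24: 24 → 52 → 16 → 83 → 59 → 7 → 136 → … (one orbit).
10 cycles of lengths [28, 28, 28, 28, 7, 7, 7, 7, 4, 1].
sign(π) = (−1)^{n − #cycles} = (−1)^{145−10} = (−1)^135 = -1.
Via Zolotarev, sign(π_{123}) = (123|145) = -1.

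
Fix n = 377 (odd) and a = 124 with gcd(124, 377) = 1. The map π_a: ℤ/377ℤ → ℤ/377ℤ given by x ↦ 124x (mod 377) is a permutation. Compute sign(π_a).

+1

Start at x=38: 38 → 188 → 315 → 229 → 121 → 301 → 1 → … (one orbit).
The orbit structure of x ↦ 124x mod 377: 7 orbits of sizes [84, 84, 84, 84, 28, 12, 1].
Σ(ℓ_i−1) = 377−7 = 370; sign = (−1)^370 = +1.
Check: (124/377) = +1 by Zolotarev.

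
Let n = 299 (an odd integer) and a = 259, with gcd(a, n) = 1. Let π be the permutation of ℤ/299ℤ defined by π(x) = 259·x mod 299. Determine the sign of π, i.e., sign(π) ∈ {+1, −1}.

+1

Orbit of 220 under x↦259x: [220, 170, 77, 209, 12, 118, 64]… (length divides ord_299(259)).
Cycle lengths of π_259 on ℤ/299ℤ: [22, 22, 22, 22, 22, 22, 22, 22, 22, 22, 22, 22, 11, 11, 2, 2, 2, 2, 2, 2, 1]; 21 cycles in total.
sign(π) = (−1)^{n − #cycles} = (−1)^{299−21} = (−1)^278 = +1.
(259|299)_J = +1 (Zolotarev's lemma cross-check).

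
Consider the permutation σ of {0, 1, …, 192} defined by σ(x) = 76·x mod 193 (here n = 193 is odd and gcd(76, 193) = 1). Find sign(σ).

-1

Start at x=71: 71 → 185 → 164 → 112 → 20 → 169 → 106 → … (one orbit).
Cycle type of π: 64×3 + 1; total 4 cycles.
sign(π) = (−1)^{n − #cycles} = (−1)^{193−4} = (−1)^189 = -1.
Check: (76/193) = -1 by Zolotarev.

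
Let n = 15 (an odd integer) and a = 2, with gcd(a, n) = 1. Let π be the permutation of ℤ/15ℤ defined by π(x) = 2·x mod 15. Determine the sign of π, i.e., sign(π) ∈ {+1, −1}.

Start at x=8: 8 → 1 → 2 → 4 → 8 (one orbit).
π_2 has 5 disjoint cycles with lengths [4, 4, 4, 2, 1] on {0,…,14}.
n − c = 15 − 5 = 10; sign = (−1)^10 = +1.
The Jacobi symbol (2|15) = +1 (Zolotarev) agrees.

+1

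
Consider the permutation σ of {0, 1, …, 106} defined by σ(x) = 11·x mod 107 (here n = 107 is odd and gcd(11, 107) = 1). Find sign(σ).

+1

Trace 9: π^k(9) = [9, 99, 19, 102, 52, 37, 86] for k=0..6.
Cycle lengths of π_11 on ℤ/107ℤ: [53, 53, 1]; 3 cycles in total.
3 cycles on 107: each ℓ→(−1)^(ℓ−1), product (−1)^104 = +1.
The Jacobi symbol (11|107) = +1 (Zolotarev) agrees.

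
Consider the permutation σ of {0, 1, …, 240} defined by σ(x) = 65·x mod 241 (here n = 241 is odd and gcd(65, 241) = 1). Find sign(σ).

-1

Start at x=111: 111 → 226 → 230 → 8 → 38 → 60 → 44 → … (one orbit).
The orbit structure of x ↦ 65x mod 241: 6 orbits of sizes [48, 48, 48, 48, 48, 1].
241 − 6 = 235 transpositions; sign(π) = (−1)^235 = -1.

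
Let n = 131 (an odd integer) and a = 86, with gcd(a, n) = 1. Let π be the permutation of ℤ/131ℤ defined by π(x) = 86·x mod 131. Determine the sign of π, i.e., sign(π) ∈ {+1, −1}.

-1

Orbit of 68 under x↦86x: [68, 84, 19, 62, 92, 52, 18]… (length divides ord_131(86)).
Cycle lengths of π_86 on ℤ/131ℤ: [26, 26, 26, 26, 26, 1]; 6 cycles in total.
sign(π) = (−1)^{n − #cycles} = (−1)^{131−6} = (−1)^125 = -1.
The Jacobi symbol (86|131) = -1 (Zolotarev) agrees.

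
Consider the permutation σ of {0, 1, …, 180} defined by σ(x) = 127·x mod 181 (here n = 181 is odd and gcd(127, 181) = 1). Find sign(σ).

-1

Start at x=16: 16 → 41 → 139 → 96 → 65 → 110 → 33 → … (one orbit).
Cycle type of π: 180 + 1; total 2 cycles.
n − c = 181 − 2 = 179; sign = (−1)^179 = -1.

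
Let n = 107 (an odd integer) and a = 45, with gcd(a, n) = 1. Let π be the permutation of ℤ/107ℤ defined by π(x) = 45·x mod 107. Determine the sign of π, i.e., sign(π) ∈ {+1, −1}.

Trace 59: π^k(59) = [59, 87, 63, 53, 31, 4, 73] for k=0..6.
Decompose π into cycles: lengths [106, 1] (2 cycles, including the fixed point 0).
Σ(ℓ_i−1) = 107−2 = 105; sign = (−1)^105 = -1.

-1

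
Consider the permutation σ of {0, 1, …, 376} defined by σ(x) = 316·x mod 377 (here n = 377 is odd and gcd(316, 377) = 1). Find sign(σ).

-1

Orbit of 120 under x↦316x: [120, 220, 152, 153, 92, 43, 16]… (length divides ord_377(316)).
Decompose π into cycles: lengths [84, 84, 84, 84, 28, 6, 6, 1] (8 cycles, including the fixed point 0).
With 8 cycles on 377 points, sign = (−1)^{377−8} = -1.
(316|377)_J = -1 (Zolotarev's lemma cross-check).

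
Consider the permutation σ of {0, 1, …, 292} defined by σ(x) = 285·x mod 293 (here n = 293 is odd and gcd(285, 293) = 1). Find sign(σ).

-1

Start at x=182: 182 → 9 → 221 → 283 → 80 → 239 → 139 → … (one orbit).
Cycle type of π: 292 + 1; total 2 cycles.
With 2 cycles on 293 points, sign = (−1)^{293−2} = -1.
Check: (285/293) = -1 by Zolotarev.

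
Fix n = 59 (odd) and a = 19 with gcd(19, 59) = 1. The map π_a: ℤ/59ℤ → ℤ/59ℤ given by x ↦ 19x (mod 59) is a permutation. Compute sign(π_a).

Orbit of 41 under x↦19x: [41, 12, 51, 25, 3, 57, 21]… (length divides ord_59(19)).
π_19 has 3 disjoint cycles with lengths [29, 29, 1] on {0,…,58}.
n − c = 59 − 3 = 56; sign = (−1)^56 = +1.
Check: (19/59) = +1 by Zolotarev.

+1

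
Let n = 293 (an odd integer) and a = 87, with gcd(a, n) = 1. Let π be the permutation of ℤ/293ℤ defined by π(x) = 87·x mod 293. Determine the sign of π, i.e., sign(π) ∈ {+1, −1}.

+1

Orbit of 10 under x↦87x: [10, 284, 96, 148, 277, 73, 198]… (length divides ord_293(87)).
Decompose π into cycles: lengths [146, 146, 1] (3 cycles, including the fixed point 0).
293 − 3 = 290 transpositions; sign(π) = (−1)^290 = +1.
Check: (87/293) = +1 by Zolotarev.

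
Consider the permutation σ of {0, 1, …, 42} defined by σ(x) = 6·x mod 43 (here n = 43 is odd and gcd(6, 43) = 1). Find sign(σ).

Orbit of 6 under x↦6x: [6, 36, 1]… (length divides ord_43(6)).
π_6 has 15 disjoint cycles with lengths [3, 3, 3, 3, 3, 3, 3, 3, 3, 3, 3, 3, 3, 3, 1] on {0,…,42}.
n − c = 43 − 15 = 28; sign = (−1)^28 = +1.
Via Zolotarev, sign(π_{6}) = (6|43) = +1.

+1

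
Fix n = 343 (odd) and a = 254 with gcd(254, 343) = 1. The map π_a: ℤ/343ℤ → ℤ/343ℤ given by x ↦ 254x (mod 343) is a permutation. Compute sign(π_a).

+1

Orbit of 338 under x↦254x: [338, 102, 183, 177, 25, 176, 114]… (length divides ord_343(254)).
The orbit structure of x ↦ 254x mod 343: 7 orbits of sizes [147, 147, 21, 21, 3, 3, 1].
Σ(ℓ_i−1) = 343−7 = 336; sign = (−1)^336 = +1.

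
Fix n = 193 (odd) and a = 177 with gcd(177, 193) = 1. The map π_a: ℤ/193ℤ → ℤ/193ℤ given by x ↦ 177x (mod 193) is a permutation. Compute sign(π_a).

+1

Orbit of 1 under x↦177x: [1, 177, 63, 150, 109, 186, 112]… (length divides ord_193(177)).
9 cycles of lengths [24, 24, 24, 24, 24, 24, 24, 24, 1].
n − c = 193 − 9 = 184; sign = (−1)^184 = +1.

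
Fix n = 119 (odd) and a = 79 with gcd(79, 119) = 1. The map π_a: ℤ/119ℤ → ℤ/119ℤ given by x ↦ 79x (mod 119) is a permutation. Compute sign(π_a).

Trace 46: π^k(46) = [46, 64, 58, 60, 99, 86, 11] for k=0..6.
6 cycles of lengths [48, 48, 16, 3, 3, 1].
sign(π) = (−1)^{n − #cycles} = (−1)^{119−6} = (−1)^113 = -1.
(79|119)_J = -1 (Zolotarev's lemma cross-check).

-1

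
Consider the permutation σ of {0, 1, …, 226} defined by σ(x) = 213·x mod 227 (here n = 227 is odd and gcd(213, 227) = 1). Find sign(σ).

+1

Start at x=104: 104 → 133 → 181 → 190 → 64 → 12 → 59 → … (one orbit).
Cycle type of π: 113×2 + 1; total 3 cycles.
Σ(ℓ_i−1) = 227−3 = 224; sign = (−1)^224 = +1.
(213|227)_J = +1 (Zolotarev's lemma cross-check).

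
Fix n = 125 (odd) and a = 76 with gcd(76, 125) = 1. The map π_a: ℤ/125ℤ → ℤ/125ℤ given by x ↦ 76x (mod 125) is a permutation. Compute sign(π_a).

+1

Trace 51: π^k(51) = [51, 1, 76, 26, 101] for k=0..4.
π_76 has 45 disjoint cycles with lengths [5, 5, 5, 5, 5, 5, 5, 5, 5, 5, 5, 5, 5, 5, 5, 5, 5, 5, 5, 5, 1, 1, 1, 1, 1, 1, 1, 1, 1, 1, 1, 1, 1, 1, 1, 1, 1, 1, 1, 1, 1, 1, 1, 1, 1] on {0,…,124}.
45 cycles on 125: each ℓ→(−1)^(ℓ−1), product (−1)^80 = +1.
Check: (76/125) = +1 by Zolotarev.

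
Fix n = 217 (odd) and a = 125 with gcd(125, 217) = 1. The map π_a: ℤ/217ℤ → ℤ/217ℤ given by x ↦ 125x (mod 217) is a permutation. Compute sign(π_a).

Start at x=1: 1 → 125 → 1 (one orbit).
124 cycles of lengths [2, 2, 2, 2, 2, 2, 2, 2, 2, 2, 2, 2, 2, 2, 2, 2, 2, 2, 2, 2, 2, 2, 2, 2, 2, 2, 2, 2, 2, 2, 2, 2, 2, 2, 2, 2, 2, 2, 2, 2, 2, 2, 2, 2, 2, 2, 2, 2, 2, 2, 2, 2, 2, 2, 2, 2, 2, 2, 2, 2, 2, 2, 2, 2, 2, 2, 2, 2, 2, 2, 2, 2, 2, 2, 2, 2, 2, 2, 2, 2, 2, 2, 2, 2, 2, 2, 2, 2, 2, 2, 2, 2, 2, 1, 1, 1, 1, 1, 1, 1, 1, 1, 1, 1, 1, 1, 1, 1, 1, 1, 1, 1, 1, 1, 1, 1, 1, 1, 1, 1, 1, 1, 1, 1].
With 124 cycles on 217 points, sign = (−1)^{217−124} = -1.
The Jacobi symbol (125|217) = -1 (Zolotarev) agrees.

-1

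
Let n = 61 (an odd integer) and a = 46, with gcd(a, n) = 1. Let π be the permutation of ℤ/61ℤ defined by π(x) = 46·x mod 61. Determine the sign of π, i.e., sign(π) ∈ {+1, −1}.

+1

Trace 58: π^k(58) = [58, 45, 57, 60, 15, 19, 20] for k=0..6.
π_46 has 3 disjoint cycles with lengths [30, 30, 1] on {0,…,60}.
3 cycles on 61: each ℓ→(−1)^(ℓ−1), product (−1)^58 = +1.
Check: (46/61) = +1 by Zolotarev.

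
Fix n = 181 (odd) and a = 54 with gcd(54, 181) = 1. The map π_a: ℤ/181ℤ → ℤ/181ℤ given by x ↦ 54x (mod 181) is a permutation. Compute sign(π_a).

-1

Orbit of 85 under x↦54x: [85, 65, 71, 33, 153, 117, 164]… (length divides ord_181(54)).
2 cycles of lengths [180, 1].
2 cycles on 181: each ℓ→(−1)^(ℓ−1), product (−1)^179 = -1.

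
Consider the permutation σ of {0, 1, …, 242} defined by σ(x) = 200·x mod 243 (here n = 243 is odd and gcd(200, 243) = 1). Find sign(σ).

-1

Orbit of 194 under x↦200x: [194, 163, 38, 67, 35, 196, 77]… (length divides ord_243(200)).
Cycle lengths of π_200 on ℤ/243ℤ: [162, 54, 18, 6, 2, 1]; 6 cycles in total.
243 − 6 = 237 transpositions; sign(π) = (−1)^237 = -1.
Check: (200/243) = -1 by Zolotarev.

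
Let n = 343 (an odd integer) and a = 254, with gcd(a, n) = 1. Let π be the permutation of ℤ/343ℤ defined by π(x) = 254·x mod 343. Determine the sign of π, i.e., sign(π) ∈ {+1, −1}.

Start at x=198: 198 → 214 → 162 → 331 → 39 → 302 → 219 → … (one orbit).
7 cycles of lengths [147, 147, 21, 21, 3, 3, 1].
n − c = 343 − 7 = 336; sign = (−1)^336 = +1.
Check: (254/343) = +1 by Zolotarev.

+1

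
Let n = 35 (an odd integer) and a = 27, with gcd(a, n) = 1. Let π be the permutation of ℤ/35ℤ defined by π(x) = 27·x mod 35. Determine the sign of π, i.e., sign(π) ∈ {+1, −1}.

+1

Orbit of 1 under x↦27x: [1, 27, 29, 13]… (length divides ord_35(27)).
The orbit structure of x ↦ 27x mod 35: 11 orbits of sizes [4, 4, 4, 4, 4, 4, 4, 2, 2, 2, 1].
11 cycles on 35: each ℓ→(−1)^(ℓ−1), product (−1)^24 = +1.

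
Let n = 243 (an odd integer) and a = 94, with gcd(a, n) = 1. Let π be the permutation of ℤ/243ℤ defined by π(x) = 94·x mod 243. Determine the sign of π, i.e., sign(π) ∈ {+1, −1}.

Orbit of 13 under x↦94x: [13, 7, 172, 130, 70, 19, 85]… (length divides ord_243(94)).
11 cycles of lengths [81, 81, 27, 27, 9, 9, 3, 3, 1, 1, 1].
11 cycles on 243: each ℓ→(−1)^(ℓ−1), product (−1)^232 = +1.

+1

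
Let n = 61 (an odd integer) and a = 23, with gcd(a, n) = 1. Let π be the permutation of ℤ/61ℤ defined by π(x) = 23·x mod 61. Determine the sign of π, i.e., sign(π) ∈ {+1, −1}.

-1

Trace 60: π^k(60) = [60, 38, 20, 33, 27, 11, 9] for k=0..6.
Cycle lengths of π_23 on ℤ/61ℤ: [20, 20, 20, 1]; 4 cycles in total.
n − c = 61 − 4 = 57; sign = (−1)^57 = -1.
Zolotarev: (23|61) = -1, matching the cycle-count sign.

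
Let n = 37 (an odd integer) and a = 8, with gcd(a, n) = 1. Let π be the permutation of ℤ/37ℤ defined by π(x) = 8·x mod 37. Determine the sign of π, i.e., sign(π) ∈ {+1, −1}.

Trace 10: π^k(10) = [10, 6, 11, 14, 1, 8, 27] for k=0..6.
Cycle lengths of π_8 on ℤ/37ℤ: [12, 12, 12, 1]; 4 cycles in total.
sign(π) = (−1)^{n − #cycles} = (−1)^{37−4} = (−1)^33 = -1.

-1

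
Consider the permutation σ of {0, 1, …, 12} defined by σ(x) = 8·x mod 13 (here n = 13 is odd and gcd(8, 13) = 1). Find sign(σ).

-1

Trace 8: π^k(8) = [8, 12, 5, 1] for k=0..3.
Cycle type of π: 4×3 + 1; total 4 cycles.
With 4 cycles on 13 points, sign = (−1)^{13−4} = -1.
Check: (8/13) = -1 by Zolotarev.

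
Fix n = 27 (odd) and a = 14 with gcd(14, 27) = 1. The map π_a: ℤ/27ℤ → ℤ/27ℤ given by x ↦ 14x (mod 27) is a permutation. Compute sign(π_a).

-1

Orbit of 7 under x↦14x: [7, 17, 22, 11, 19, 23, 25]… (length divides ord_27(14)).
4 cycles of lengths [18, 6, 2, 1].
4 cycles on 27: each ℓ→(−1)^(ℓ−1), product (−1)^23 = -1.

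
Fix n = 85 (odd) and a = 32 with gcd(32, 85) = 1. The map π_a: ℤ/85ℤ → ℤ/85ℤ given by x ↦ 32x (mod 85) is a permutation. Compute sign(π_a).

-1

Start at x=2: 2 → 64 → 8 → 1 → 32 → 4 → 43 → … (one orbit).
Cycle lengths of π_32 on ℤ/85ℤ: [8, 8, 8, 8, 8, 8, 8, 8, 8, 8, 4, 1]; 12 cycles in total.
Σ(ℓ_i−1) = 85−12 = 73; sign = (−1)^73 = -1.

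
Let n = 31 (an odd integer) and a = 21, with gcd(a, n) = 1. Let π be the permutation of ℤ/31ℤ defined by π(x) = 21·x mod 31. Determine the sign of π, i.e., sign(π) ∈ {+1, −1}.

-1

Orbit of 2 under x↦21x: [2, 11, 14, 15, 5, 12, 4]… (length divides ord_31(21)).
Cycle type of π: 30 + 1; total 2 cycles.
With 2 cycles on 31 points, sign = (−1)^{31−2} = -1.
Via Zolotarev, sign(π_{21}) = (21|31) = -1.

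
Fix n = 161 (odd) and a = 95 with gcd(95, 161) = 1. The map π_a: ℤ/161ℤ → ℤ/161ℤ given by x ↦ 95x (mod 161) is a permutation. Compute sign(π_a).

+1

Start at x=85: 85 → 25 → 121 → 64 → 123 → 93 → 141 → … (one orbit).
Decompose π into cycles: lengths [33, 33, 33, 33, 11, 11, 3, 3, 1] (9 cycles, including the fixed point 0).
Σ(ℓ_i−1) = 161−9 = 152; sign = (−1)^152 = +1.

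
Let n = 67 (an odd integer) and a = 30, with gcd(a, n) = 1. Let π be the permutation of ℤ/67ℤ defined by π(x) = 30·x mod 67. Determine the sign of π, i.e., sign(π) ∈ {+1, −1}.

-1

Orbit of 1 under x↦30x: [1, 30, 29, 66, 37, 38]… (length divides ord_67(30)).
The orbit structure of x ↦ 30x mod 67: 12 orbits of sizes [6, 6, 6, 6, 6, 6, 6, 6, 6, 6, 6, 1].
n − c = 67 − 12 = 55; sign = (−1)^55 = -1.
(30|67)_J = -1 (Zolotarev's lemma cross-check).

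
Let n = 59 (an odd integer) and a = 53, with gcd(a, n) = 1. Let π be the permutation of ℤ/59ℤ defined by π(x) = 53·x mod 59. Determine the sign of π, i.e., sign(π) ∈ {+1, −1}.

+1

Orbit of 25 under x↦53x: [25, 27, 15, 28, 9, 5, 29]… (length divides ord_59(53)).
The orbit structure of x ↦ 53x mod 59: 3 orbits of sizes [29, 29, 1].
Σ(ℓ_i−1) = 59−3 = 56; sign = (−1)^56 = +1.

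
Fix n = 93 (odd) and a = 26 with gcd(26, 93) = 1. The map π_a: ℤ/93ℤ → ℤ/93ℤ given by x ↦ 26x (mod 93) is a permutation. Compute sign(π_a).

+1

Start at x=68: 68 → 1 → 26 → 25 → 92 → 67 → 68 (one orbit).
Decompose π into cycles: lengths [6, 6, 6, 6, 6, 6, 6, 6, 6, 6, 6, 6, 6, 6, 6, 2, 1] (17 cycles, including the fixed point 0).
With 17 cycles on 93 points, sign = (−1)^{93−17} = +1.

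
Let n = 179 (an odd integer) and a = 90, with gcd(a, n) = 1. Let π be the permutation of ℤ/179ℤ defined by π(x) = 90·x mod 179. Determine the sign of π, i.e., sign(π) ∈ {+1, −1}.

Start at x=169: 169 → 174 → 87 → 133 → 156 → 78 → 39 → … (one orbit).
2 cycles of lengths [178, 1].
2 cycles on 179: each ℓ→(−1)^(ℓ−1), product (−1)^177 = -1.
Zolotarev: (90|179) = -1, matching the cycle-count sign.

-1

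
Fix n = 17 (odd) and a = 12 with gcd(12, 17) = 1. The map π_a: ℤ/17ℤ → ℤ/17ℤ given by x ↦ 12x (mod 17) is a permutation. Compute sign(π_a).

Orbit of 2 under x↦12x: [2, 7, 16, 5, 9, 6, 4]… (length divides ord_17(12)).
Cycle type of π: 16 + 1; total 2 cycles.
n − c = 17 − 2 = 15; sign = (−1)^15 = -1.
Via Zolotarev, sign(π_{12}) = (12|17) = -1.

-1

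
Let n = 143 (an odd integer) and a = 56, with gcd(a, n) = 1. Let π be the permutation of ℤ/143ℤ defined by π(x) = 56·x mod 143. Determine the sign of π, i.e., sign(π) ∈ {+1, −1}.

+1

Trace 12: π^k(12) = [12, 100, 23, 1, 56, 133] for k=0..5.
Cycle type of π: 6×22 + 1×11; total 33 cycles.
n − c = 143 − 33 = 110; sign = (−1)^110 = +1.
Zolotarev: (56|143) = +1, matching the cycle-count sign.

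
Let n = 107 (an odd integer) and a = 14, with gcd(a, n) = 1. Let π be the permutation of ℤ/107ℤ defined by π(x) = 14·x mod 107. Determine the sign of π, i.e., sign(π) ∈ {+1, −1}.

Trace 86: π^k(86) = [86, 27, 57, 49, 44, 81, 64] for k=0..6.
3 cycles of lengths [53, 53, 1].
107 − 3 = 104 transpositions; sign(π) = (−1)^104 = +1.

+1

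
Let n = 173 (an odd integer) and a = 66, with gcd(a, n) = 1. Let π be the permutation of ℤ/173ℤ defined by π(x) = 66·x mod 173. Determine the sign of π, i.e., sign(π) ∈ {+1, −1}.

Trace 80: π^k(80) = [80, 90, 58, 22, 68, 163, 32] for k=0..6.
π_66 has 2 disjoint cycles with lengths [172, 1] on {0,…,172}.
With 2 cycles on 173 points, sign = (−1)^{173−2} = -1.

-1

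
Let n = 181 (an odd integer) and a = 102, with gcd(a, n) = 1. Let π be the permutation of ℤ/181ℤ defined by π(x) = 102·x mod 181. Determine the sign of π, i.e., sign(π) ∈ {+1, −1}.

+1

Trace 132: π^k(132) = [132, 70, 81, 117, 169, 43, 42] for k=0..6.
5 cycles of lengths [45, 45, 45, 45, 1].
5 cycles on 181: each ℓ→(−1)^(ℓ−1), product (−1)^176 = +1.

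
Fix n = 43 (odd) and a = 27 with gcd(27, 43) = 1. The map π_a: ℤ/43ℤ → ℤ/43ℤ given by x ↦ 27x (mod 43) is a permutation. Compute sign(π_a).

Orbit of 2 under x↦27x: [2, 11, 39, 21, 8, 1, 27]… (length divides ord_43(27)).
4 cycles of lengths [14, 14, 14, 1].
4 cycles on 43: each ℓ→(−1)^(ℓ−1), product (−1)^39 = -1.
Check: (27/43) = -1 by Zolotarev.

-1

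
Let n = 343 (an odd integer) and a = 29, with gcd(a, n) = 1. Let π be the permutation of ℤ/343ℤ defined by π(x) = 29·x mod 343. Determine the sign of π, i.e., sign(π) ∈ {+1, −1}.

Orbit of 253 under x↦29x: [253, 134, 113, 190, 22, 295, 323]… (length divides ord_343(29)).
19 cycles of lengths [49, 49, 49, 49, 49, 49, 7, 7, 7, 7, 7, 7, 1, 1, 1, 1, 1, 1, 1].
sign(π) = (−1)^{n − #cycles} = (−1)^{343−19} = (−1)^324 = +1.

+1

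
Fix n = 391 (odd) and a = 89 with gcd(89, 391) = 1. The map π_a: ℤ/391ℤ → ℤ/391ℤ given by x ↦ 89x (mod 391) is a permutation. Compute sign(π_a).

Start at x=387: 387 → 35 → 378 → 16 → 251 → 52 → 327 → … (one orbit).
π_89 has 14 disjoint cycles with lengths [44, 44, 44, 44, 44, 44, 44, 44, 22, 4, 4, 4, 4, 1] on {0,…,390}.
14 cycles on 391: each ℓ→(−1)^(ℓ−1), product (−1)^377 = -1.
(89|391)_J = -1 (Zolotarev's lemma cross-check).

-1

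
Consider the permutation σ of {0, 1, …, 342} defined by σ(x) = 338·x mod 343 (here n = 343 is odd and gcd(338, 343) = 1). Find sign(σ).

Orbit of 204 under x↦338x: [204, 9, 298, 225, 247, 137, 1]… (length divides ord_343(338)).
Cycle lengths of π_338 on ℤ/343ℤ: [147, 147, 21, 21, 3, 3, 1]; 7 cycles in total.
n − c = 343 − 7 = 336; sign = (−1)^336 = +1.
Via Zolotarev, sign(π_{338}) = (338|343) = +1.

+1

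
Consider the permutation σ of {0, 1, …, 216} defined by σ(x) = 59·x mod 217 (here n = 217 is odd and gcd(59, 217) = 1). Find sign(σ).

Orbit of 200 under x↦59x: [200, 82, 64, 87, 142, 132, 193]… (length divides ord_217(59)).
Cycle type of π: 30×6 + 15×2 + 6 + 1; total 10 cycles.
Σ(ℓ_i−1) = 217−10 = 207; sign = (−1)^207 = -1.
The Jacobi symbol (59|217) = -1 (Zolotarev) agrees.

-1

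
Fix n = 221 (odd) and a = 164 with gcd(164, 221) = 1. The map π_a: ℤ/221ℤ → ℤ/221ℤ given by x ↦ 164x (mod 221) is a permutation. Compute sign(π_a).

+1

Orbit of 177 under x↦164x: [177, 77, 31, 1, 164, 155, 5]… (length divides ord_221(164)).
Decompose π into cycles: lengths [16, 16, 16, 16, 16, 16, 16, 16, 16, 16, 16, 16, 16, 4, 4, 4, 1] (17 cycles, including the fixed point 0).
17 cycles on 221: each ℓ→(−1)^(ℓ−1), product (−1)^204 = +1.
(164|221)_J = +1 (Zolotarev's lemma cross-check).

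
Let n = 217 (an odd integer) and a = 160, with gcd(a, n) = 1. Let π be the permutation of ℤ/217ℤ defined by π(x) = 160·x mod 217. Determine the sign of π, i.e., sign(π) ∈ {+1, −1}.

Start at x=160: 160 → 211 → 125 → 36 → 118 → 1 → 160 (one orbit).
Decompose π into cycles: lengths [6, 6, 6, 6, 6, 6, 6, 6, 6, 6, 6, 6, 6, 6, 6, 6, 6, 6, 6, 6, 6, 6, 6, 6, 6, 6, 6, 6, 6, 6, 3, 3, 3, 3, 3, 3, 3, 3, 3, 3, 2, 2, 2, 1] (44 cycles, including the fixed point 0).
sign(π) = (−1)^{n − #cycles} = (−1)^{217−44} = (−1)^173 = -1.
Via Zolotarev, sign(π_{160}) = (160|217) = -1.

-1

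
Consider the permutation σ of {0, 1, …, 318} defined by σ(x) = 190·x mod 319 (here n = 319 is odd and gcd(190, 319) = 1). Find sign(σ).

Orbit of 111 under x↦190x: [111, 36, 141, 313, 136, 1, 190]… (length divides ord_319(190)).
Cycle type of π: 35×8 + 7×4 + 5×2 + 1; total 15 cycles.
15 cycles on 319: each ℓ→(−1)^(ℓ−1), product (−1)^304 = +1.

+1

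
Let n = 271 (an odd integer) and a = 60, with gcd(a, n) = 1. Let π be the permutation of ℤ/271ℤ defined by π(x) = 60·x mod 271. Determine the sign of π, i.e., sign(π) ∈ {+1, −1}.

-1

Trace 32: π^k(32) = [32, 23, 25, 145, 28, 54, 259] for k=0..6.
π_60 has 6 disjoint cycles with lengths [54, 54, 54, 54, 54, 1] on {0,…,270}.
6 cycles on 271: each ℓ→(−1)^(ℓ−1), product (−1)^265 = -1.
The Jacobi symbol (60|271) = -1 (Zolotarev) agrees.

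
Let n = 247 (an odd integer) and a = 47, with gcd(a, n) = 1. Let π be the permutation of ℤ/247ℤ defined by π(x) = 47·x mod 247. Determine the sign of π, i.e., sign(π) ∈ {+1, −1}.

-1

Trace 168: π^k(168) = [168, 239, 118, 112, 77, 161, 157] for k=0..6.
12 cycles of lengths [36, 36, 36, 36, 36, 36, 9, 9, 4, 4, 4, 1].
sign(π) = (−1)^{n − #cycles} = (−1)^{247−12} = (−1)^235 = -1.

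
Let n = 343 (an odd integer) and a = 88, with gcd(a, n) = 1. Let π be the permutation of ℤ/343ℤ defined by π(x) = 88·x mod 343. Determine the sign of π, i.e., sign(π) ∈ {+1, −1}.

Start at x=102: 102 → 58 → 302 → 165 → 114 → 85 → 277 → … (one orbit).
Cycle type of π: 147×2 + 21×2 + 3×2 + 1; total 7 cycles.
Σ(ℓ_i−1) = 343−7 = 336; sign = (−1)^336 = +1.

+1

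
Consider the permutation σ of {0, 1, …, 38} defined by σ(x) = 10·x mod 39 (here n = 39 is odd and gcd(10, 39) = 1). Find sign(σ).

Orbit of 22 under x↦10x: [22, 25, 16, 4, 1, 10]… (length divides ord_39(10)).
π_10 has 9 disjoint cycles with lengths [6, 6, 6, 6, 6, 6, 1, 1, 1] on {0,…,38}.
sign(π) = (−1)^{n − #cycles} = (−1)^{39−9} = (−1)^30 = +1.
(10|39)_J = +1 (Zolotarev's lemma cross-check).

+1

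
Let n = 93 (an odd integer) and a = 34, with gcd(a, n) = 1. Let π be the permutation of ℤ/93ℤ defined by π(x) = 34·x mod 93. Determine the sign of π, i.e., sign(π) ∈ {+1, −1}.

Orbit of 19 under x↦34x: [19, 88, 16, 79, 82, 91, 25]… (length divides ord_93(34)).
The orbit structure of x ↦ 34x mod 93: 6 orbits of sizes [30, 30, 30, 1, 1, 1].
Σ(ℓ_i−1) = 93−6 = 87; sign = (−1)^87 = -1.

-1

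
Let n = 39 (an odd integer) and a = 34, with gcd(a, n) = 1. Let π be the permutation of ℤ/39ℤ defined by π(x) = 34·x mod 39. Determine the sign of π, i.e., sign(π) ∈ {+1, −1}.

Start at x=34: 34 → 25 → 31 → 1 → 34 (one orbit).
Cycle lengths of π_34 on ℤ/39ℤ: [4, 4, 4, 4, 4, 4, 4, 4, 4, 1, 1, 1]; 12 cycles in total.
sign(π) = (−1)^{n − #cycles} = (−1)^{39−12} = (−1)^27 = -1.

-1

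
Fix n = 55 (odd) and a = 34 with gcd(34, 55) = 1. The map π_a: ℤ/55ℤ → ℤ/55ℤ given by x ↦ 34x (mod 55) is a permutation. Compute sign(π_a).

Orbit of 1 under x↦34x: [1, 34]… (length divides ord_55(34)).
Cycle type of π: 2×22 + 1×11; total 33 cycles.
55 − 33 = 22 transpositions; sign(π) = (−1)^22 = +1.
Via Zolotarev, sign(π_{34}) = (34|55) = +1.

+1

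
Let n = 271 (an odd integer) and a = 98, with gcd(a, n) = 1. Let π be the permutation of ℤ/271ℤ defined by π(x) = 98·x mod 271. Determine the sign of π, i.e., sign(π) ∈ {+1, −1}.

Start at x=34: 34 → 80 → 252 → 35 → 178 → 100 → 44 → … (one orbit).
Cycle type of π: 45×6 + 1; total 7 cycles.
With 7 cycles on 271 points, sign = (−1)^{271−7} = +1.
Check: (98/271) = +1 by Zolotarev.

+1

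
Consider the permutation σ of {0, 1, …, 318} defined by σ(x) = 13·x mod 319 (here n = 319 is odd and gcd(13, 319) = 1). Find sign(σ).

-1

Start at x=96: 96 → 291 → 274 → 53 → 51 → 25 → 6 → … (one orbit).
Cycle type of π: 70×4 + 14×2 + 10 + 1; total 8 cycles.
n − c = 319 − 8 = 311; sign = (−1)^311 = -1.
Zolotarev: (13|319) = -1, matching the cycle-count sign.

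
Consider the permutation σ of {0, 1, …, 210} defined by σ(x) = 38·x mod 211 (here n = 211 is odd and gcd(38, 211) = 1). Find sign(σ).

-1

Orbit of 32 under x↦38x: [32, 161, 210, 173, 33, 199, 177]… (length divides ord_211(38)).
Decompose π into cycles: lengths [42, 42, 42, 42, 42, 1] (6 cycles, including the fixed point 0).
211 − 6 = 205 transpositions; sign(π) = (−1)^205 = -1.
(38|211)_J = -1 (Zolotarev's lemma cross-check).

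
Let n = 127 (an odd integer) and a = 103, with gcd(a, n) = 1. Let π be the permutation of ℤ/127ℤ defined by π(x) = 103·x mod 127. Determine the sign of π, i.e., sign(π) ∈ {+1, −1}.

+1

Orbit of 68 under x↦103x: [68, 19, 52, 22, 107, 99, 37]… (length divides ord_127(103)).
The orbit structure of x ↦ 103x mod 127: 15 orbits of sizes [9, 9, 9, 9, 9, 9, 9, 9, 9, 9, 9, 9, 9, 9, 1].
127 − 15 = 112 transpositions; sign(π) = (−1)^112 = +1.
The Jacobi symbol (103|127) = +1 (Zolotarev) agrees.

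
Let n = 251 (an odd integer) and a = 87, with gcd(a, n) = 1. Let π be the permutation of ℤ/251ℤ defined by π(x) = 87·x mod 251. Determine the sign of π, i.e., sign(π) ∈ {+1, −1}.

-1

Orbit of 55 under x↦87x: [55, 16, 137, 122, 72, 240, 47]… (length divides ord_251(87)).
Cycle type of π: 250 + 1; total 2 cycles.
2 cycles on 251: each ℓ→(−1)^(ℓ−1), product (−1)^249 = -1.
(87|251)_J = -1 (Zolotarev's lemma cross-check).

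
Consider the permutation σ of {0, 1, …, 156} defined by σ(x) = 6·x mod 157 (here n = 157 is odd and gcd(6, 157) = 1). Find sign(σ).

-1

Orbit of 55 under x↦6x: [55, 16, 96, 105, 2, 12, 72]… (length divides ord_157(6)).
π_6 has 2 disjoint cycles with lengths [156, 1] on {0,…,156}.
2 cycles on 157: each ℓ→(−1)^(ℓ−1), product (−1)^155 = -1.
(6|157)_J = -1 (Zolotarev's lemma cross-check).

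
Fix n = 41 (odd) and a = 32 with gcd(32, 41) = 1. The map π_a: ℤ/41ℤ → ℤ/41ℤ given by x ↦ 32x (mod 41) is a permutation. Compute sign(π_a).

+1

Start at x=32: 32 → 40 → 9 → 1 → 32 (one orbit).
Decompose π into cycles: lengths [4, 4, 4, 4, 4, 4, 4, 4, 4, 4, 1] (11 cycles, including the fixed point 0).
41 − 11 = 30 transpositions; sign(π) = (−1)^30 = +1.
Check: (32/41) = +1 by Zolotarev.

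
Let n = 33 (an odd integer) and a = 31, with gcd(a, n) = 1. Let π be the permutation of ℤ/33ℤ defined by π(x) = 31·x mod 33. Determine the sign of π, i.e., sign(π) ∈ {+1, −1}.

Orbit of 4 under x↦31x: [4, 25, 16, 1, 31]… (length divides ord_33(31)).
Decompose π into cycles: lengths [5, 5, 5, 5, 5, 5, 1, 1, 1] (9 cycles, including the fixed point 0).
33 − 9 = 24 transpositions; sign(π) = (−1)^24 = +1.

+1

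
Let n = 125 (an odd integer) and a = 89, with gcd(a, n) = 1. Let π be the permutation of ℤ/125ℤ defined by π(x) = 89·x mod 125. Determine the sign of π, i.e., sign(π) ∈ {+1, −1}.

Trace 69: π^k(69) = [69, 16, 49, 111, 4, 106, 59] for k=0..6.
7 cycles of lengths [50, 50, 10, 10, 2, 2, 1].
sign(π) = (−1)^{n − #cycles} = (−1)^{125−7} = (−1)^118 = +1.
Via Zolotarev, sign(π_{89}) = (89|125) = +1.

+1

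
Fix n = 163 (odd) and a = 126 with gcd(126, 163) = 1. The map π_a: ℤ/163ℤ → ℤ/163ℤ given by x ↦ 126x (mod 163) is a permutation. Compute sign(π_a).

+1

Start at x=104: 104 → 64 → 77 → 85 → 115 → 146 → 140 → … (one orbit).
Cycle type of π: 27×6 + 1; total 7 cycles.
7 cycles on 163: each ℓ→(−1)^(ℓ−1), product (−1)^156 = +1.
(126|163)_J = +1 (Zolotarev's lemma cross-check).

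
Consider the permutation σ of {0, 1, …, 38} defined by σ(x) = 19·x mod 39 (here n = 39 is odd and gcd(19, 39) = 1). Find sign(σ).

-1

Trace 16: π^k(16) = [16, 31, 4, 37, 1, 19, 10] for k=0..6.
The orbit structure of x ↦ 19x mod 39: 6 orbits of sizes [12, 12, 12, 1, 1, 1].
Σ(ℓ_i−1) = 39−6 = 33; sign = (−1)^33 = -1.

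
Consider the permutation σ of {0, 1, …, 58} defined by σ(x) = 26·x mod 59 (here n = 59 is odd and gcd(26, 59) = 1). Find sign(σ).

Trace 15: π^k(15) = [15, 36, 51, 28, 20, 48, 9] for k=0..6.
Cycle lengths of π_26 on ℤ/59ℤ: [29, 29, 1]; 3 cycles in total.
59 − 3 = 56 transpositions; sign(π) = (−1)^56 = +1.

+1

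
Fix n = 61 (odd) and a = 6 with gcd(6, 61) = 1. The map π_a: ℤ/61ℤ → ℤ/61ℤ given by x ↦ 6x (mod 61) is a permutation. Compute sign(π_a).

Orbit of 27 under x↦6x: [27, 40, 57, 37, 39, 51, 1]… (length divides ord_61(6)).
The orbit structure of x ↦ 6x mod 61: 2 orbits of sizes [60, 1].
2 cycles on 61: each ℓ→(−1)^(ℓ−1), product (−1)^59 = -1.
Via Zolotarev, sign(π_{6}) = (6|61) = -1.

-1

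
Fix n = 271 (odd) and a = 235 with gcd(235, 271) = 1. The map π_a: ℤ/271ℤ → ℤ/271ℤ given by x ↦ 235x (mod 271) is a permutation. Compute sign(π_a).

Trace 251: π^k(251) = [251, 178, 96, 67, 27, 112, 33] for k=0..6.
π_235 has 2 disjoint cycles with lengths [270, 1] on {0,…,270}.
sign(π) = (−1)^{n − #cycles} = (−1)^{271−2} = (−1)^269 = -1.

-1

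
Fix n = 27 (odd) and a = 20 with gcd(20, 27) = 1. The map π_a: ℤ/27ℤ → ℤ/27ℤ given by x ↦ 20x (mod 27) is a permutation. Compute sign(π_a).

Orbit of 16 under x↦20x: [16, 23, 1, 20, 22, 8, 25]… (length divides ord_27(20)).
Cycle lengths of π_20 on ℤ/27ℤ: [18, 6, 2, 1]; 4 cycles in total.
With 4 cycles on 27 points, sign = (−1)^{27−4} = -1.
Zolotarev: (20|27) = -1, matching the cycle-count sign.

-1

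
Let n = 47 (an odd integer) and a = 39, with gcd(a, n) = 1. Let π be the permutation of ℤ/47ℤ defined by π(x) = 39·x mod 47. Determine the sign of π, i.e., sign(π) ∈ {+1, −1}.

Start at x=6: 6 → 46 → 8 → 30 → 42 → 40 → 9 → … (one orbit).
π_39 has 2 disjoint cycles with lengths [46, 1] on {0,…,46}.
Σ(ℓ_i−1) = 47−2 = 45; sign = (−1)^45 = -1.
Check: (39/47) = -1 by Zolotarev.

-1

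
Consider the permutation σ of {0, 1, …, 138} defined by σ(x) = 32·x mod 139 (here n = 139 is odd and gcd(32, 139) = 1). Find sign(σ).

Orbit of 69 under x↦32x: [69, 123, 44, 18, 20, 84, 47]… (length divides ord_139(32)).
2 cycles of lengths [138, 1].
With 2 cycles on 139 points, sign = (−1)^{139−2} = -1.
The Jacobi symbol (32|139) = -1 (Zolotarev) agrees.

-1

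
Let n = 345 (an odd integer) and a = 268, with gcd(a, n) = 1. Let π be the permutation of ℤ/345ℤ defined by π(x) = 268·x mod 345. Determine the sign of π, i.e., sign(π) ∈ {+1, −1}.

Trace 64: π^k(64) = [64, 247, 301, 283, 289, 172, 211] for k=0..6.
Decompose π into cycles: lengths [44, 44, 44, 44, 44, 44, 22, 22, 22, 4, 4, 4, 1, 1, 1] (15 cycles, including the fixed point 0).
345 − 15 = 330 transpositions; sign(π) = (−1)^330 = +1.

+1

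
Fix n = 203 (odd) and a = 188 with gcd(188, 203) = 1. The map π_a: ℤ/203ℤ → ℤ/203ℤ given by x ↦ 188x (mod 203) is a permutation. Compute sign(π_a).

+1

Trace 69: π^k(69) = [69, 183, 97, 169, 104, 64, 55] for k=0..6.
Cycle lengths of π_188 on ℤ/203ℤ: [28, 28, 28, 28, 28, 28, 28, 2, 2, 2, 1]; 11 cycles in total.
203 − 11 = 192 transpositions; sign(π) = (−1)^192 = +1.
(188|203)_J = +1 (Zolotarev's lemma cross-check).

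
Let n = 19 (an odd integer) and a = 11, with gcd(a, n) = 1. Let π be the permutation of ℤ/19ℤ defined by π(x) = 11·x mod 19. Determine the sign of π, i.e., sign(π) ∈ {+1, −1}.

Orbit of 11 under x↦11x: [11, 7, 1]… (length divides ord_19(11)).
The orbit structure of x ↦ 11x mod 19: 7 orbits of sizes [3, 3, 3, 3, 3, 3, 1].
n − c = 19 − 7 = 12; sign = (−1)^12 = +1.
Check: (11/19) = +1 by Zolotarev.

+1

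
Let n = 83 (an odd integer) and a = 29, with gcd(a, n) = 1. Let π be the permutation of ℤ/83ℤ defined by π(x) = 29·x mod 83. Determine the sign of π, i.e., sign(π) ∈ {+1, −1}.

+1

Start at x=12: 12 → 16 → 49 → 10 → 41 → 27 → 36 → … (one orbit).
Cycle lengths of π_29 on ℤ/83ℤ: [41, 41, 1]; 3 cycles in total.
n − c = 83 − 3 = 80; sign = (−1)^80 = +1.
Via Zolotarev, sign(π_{29}) = (29|83) = +1.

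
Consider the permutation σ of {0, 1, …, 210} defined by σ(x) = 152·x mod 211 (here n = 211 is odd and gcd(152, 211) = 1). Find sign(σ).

Orbit of 57 under x↦152x: [57, 13, 77, 99, 67, 56, 72]… (length divides ord_211(152)).
2 cycles of lengths [210, 1].
With 2 cycles on 211 points, sign = (−1)^{211−2} = -1.

-1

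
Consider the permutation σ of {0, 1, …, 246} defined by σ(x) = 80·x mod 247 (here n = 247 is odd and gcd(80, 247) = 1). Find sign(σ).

Start at x=229: 229 → 42 → 149 → 64 → 180 → 74 → 239 → … (one orbit).
π_80 has 10 disjoint cycles with lengths [36, 36, 36, 36, 36, 36, 12, 9, 9, 1] on {0,…,246}.
With 10 cycles on 247 points, sign = (−1)^{247−10} = -1.
Zolotarev: (80|247) = -1, matching the cycle-count sign.

-1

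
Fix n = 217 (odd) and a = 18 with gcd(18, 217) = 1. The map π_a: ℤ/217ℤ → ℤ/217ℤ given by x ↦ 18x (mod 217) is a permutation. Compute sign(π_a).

+1

Start at x=8: 8 → 144 → 205 → 1 → 18 → 107 → 190 → … (one orbit).
Cycle type of π: 15×14 + 3×2 + 1; total 17 cycles.
Σ(ℓ_i−1) = 217−17 = 200; sign = (−1)^200 = +1.
(18|217)_J = +1 (Zolotarev's lemma cross-check).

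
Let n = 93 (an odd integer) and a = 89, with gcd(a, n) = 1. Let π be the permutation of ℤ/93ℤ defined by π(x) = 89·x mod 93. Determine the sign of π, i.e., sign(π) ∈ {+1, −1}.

+1

Trace 16: π^k(16) = [16, 29, 70, 92, 4, 77, 64] for k=0..6.
Decompose π into cycles: lengths [10, 10, 10, 10, 10, 10, 10, 10, 10, 2, 1] (11 cycles, including the fixed point 0).
sign(π) = (−1)^{n − #cycles} = (−1)^{93−11} = (−1)^82 = +1.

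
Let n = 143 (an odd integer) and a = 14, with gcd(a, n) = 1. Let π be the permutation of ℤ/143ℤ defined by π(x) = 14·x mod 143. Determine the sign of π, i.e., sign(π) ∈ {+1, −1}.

Orbit of 53 under x↦14x: [53, 27, 92, 1, 14]… (length divides ord_143(14)).
Decompose π into cycles: lengths [5, 5, 5, 5, 5, 5, 5, 5, 5, 5, 5, 5, 5, 5, 5, 5, 5, 5, 5, 5, 5, 5, 5, 5, 5, 5, 1, 1, 1, 1, 1, 1, 1, 1, 1, 1, 1, 1, 1] (39 cycles, including the fixed point 0).
With 39 cycles on 143 points, sign = (−1)^{143−39} = +1.
Via Zolotarev, sign(π_{14}) = (14|143) = +1.

+1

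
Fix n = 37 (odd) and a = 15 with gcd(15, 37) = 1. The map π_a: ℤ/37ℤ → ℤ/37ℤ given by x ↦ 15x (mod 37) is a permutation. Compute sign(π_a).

Trace 28: π^k(28) = [28, 13, 10, 2, 30, 6, 16] for k=0..6.
Cycle type of π: 36 + 1; total 2 cycles.
sign(π) = (−1)^{n − #cycles} = (−1)^{37−2} = (−1)^35 = -1.
Check: (15/37) = -1 by Zolotarev.

-1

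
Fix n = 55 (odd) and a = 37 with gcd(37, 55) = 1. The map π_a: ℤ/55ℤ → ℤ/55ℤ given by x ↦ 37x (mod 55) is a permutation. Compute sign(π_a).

-1

Trace 48: π^k(48) = [48, 16, 42, 14, 23, 26, 27] for k=0..6.
Cycle type of π: 20×2 + 5×2 + 4 + 1; total 6 cycles.
Σ(ℓ_i−1) = 55−6 = 49; sign = (−1)^49 = -1.
Zolotarev: (37|55) = -1, matching the cycle-count sign.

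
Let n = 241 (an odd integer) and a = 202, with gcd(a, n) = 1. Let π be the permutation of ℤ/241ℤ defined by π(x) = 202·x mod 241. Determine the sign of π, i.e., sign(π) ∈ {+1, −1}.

-1

Start at x=77: 77 → 130 → 232 → 110 → 48 → 56 → 226 → … (one orbit).
Cycle type of π: 240 + 1; total 2 cycles.
With 2 cycles on 241 points, sign = (−1)^{241−2} = -1.
(202|241)_J = -1 (Zolotarev's lemma cross-check).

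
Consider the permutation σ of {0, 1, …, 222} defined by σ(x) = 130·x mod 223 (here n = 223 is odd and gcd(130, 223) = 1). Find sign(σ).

Orbit of 112 under x↦130x: [112, 65, 199, 2, 37, 127, 8]… (length divides ord_223(130)).
Cycle lengths of π_130 on ℤ/223ℤ: [111, 111, 1]; 3 cycles in total.
With 3 cycles on 223 points, sign = (−1)^{223−3} = +1.

+1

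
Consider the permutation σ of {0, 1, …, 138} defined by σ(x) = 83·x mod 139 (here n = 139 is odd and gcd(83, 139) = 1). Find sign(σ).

Orbit of 83 under x↦83x: [83, 78, 80, 107, 124, 6, 81]… (length divides ord_139(83)).
Cycle lengths of π_83 on ℤ/139ℤ: [69, 69, 1]; 3 cycles in total.
139 − 3 = 136 transpositions; sign(π) = (−1)^136 = +1.

+1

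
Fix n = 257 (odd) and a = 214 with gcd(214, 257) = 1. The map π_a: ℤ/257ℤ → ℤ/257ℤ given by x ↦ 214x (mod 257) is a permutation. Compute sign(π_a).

Start at x=34: 34 → 80 → 158 → 145 → 190 → 54 → 248 → … (one orbit).
Cycle type of π: 256 + 1; total 2 cycles.
With 2 cycles on 257 points, sign = (−1)^{257−2} = -1.

-1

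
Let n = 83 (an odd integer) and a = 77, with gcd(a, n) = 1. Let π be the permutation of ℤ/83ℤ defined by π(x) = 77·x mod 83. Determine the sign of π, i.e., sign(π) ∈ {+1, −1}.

+1

Trace 26: π^k(26) = [26, 10, 23, 28, 81, 12, 11] for k=0..6.
Decompose π into cycles: lengths [41, 41, 1] (3 cycles, including the fixed point 0).
sign(π) = (−1)^{n − #cycles} = (−1)^{83−3} = (−1)^80 = +1.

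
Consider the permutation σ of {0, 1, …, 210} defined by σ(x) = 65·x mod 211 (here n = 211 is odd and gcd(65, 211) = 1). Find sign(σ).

Orbit of 71 under x↦65x: [71, 184, 144, 76, 87, 169, 13]… (length divides ord_211(65)).
7 cycles of lengths [35, 35, 35, 35, 35, 35, 1].
Σ(ℓ_i−1) = 211−7 = 204; sign = (−1)^204 = +1.

+1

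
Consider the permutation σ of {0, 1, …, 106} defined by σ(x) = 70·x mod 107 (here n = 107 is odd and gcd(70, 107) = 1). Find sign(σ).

-1

Trace 31: π^k(31) = [31, 30, 67, 89, 24, 75, 7] for k=0..6.
Decompose π into cycles: lengths [106, 1] (2 cycles, including the fixed point 0).
n − c = 107 − 2 = 105; sign = (−1)^105 = -1.
(70|107)_J = -1 (Zolotarev's lemma cross-check).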